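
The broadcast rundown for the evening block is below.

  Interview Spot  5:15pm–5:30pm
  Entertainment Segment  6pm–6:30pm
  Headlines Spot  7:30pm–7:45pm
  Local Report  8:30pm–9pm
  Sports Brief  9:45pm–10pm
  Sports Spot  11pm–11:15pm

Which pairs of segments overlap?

no conflicts

Sorted by start: Interview Spot, Entertainment Segment, Headlines Spot, Local Report, Sports Brief, Sports Spot.
Entertainment Segment starts after Interview Spot ends, so nothing later overlaps Interview Spot either.
Headlines Spot starts after Entertainment Segment ends, so nothing later overlaps Entertainment Segment either.
Local Report starts after Headlines Spot ends, so nothing later overlaps Headlines Spot either.
Sports Brief starts after Local Report ends, so nothing later overlaps Local Report either.
Sports Spot starts after Sports Brief ends.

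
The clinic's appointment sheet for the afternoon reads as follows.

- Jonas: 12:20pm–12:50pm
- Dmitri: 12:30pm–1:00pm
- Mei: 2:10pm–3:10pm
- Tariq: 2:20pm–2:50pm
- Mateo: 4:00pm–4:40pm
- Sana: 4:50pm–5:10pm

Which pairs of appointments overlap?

Dmitri & Jonas, Mei & Tariq

Two intervals overlap when each starts before the other ends.
Sorted by start: Jonas, Dmitri, Mei, Tariq, Mateo, Sana.
Dmitri starts before Jonas ends → Jonas and Dmitri overlap.
Mei starts after Jonas ends — done with Jonas.
Mei starts after Dmitri ends — done with Dmitri.
Tariq starts before Mei ends → Mei and Tariq overlap.
Mateo starts after Mei ends — done with Mei.
Mateo starts after Tariq ends — done with Tariq.
Sana starts after Mateo ends.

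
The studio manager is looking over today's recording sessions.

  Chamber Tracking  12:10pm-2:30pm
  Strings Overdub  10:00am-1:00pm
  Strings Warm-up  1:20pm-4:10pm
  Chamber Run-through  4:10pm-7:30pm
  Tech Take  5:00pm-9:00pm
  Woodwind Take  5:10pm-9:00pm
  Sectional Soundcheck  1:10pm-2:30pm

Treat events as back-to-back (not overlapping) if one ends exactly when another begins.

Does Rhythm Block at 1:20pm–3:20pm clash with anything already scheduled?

Yes — it overlaps Chamber Tracking, Sectional Soundcheck, Strings Warm-up

Strings Overdub: ends 1:00pm at or before Rhythm Block starts 1:20pm → clear.
Chamber Tracking: starts 12:10pm before Rhythm Block ends 3:20pm, and ends 2:30pm after Rhythm Block starts 1:20pm → overlap.
Sectional Soundcheck: starts 1:10pm before Rhythm Block ends 3:20pm, and ends 2:30pm after Rhythm Block starts 1:20pm → overlap.
Strings Warm-up: starts 1:20pm before Rhythm Block ends 3:20pm, and ends 4:10pm after Rhythm Block starts 1:20pm → overlap.
Chamber Run-through: starts 4:10pm at or after Rhythm Block ends 3:20pm → clear.
Tech Take: starts 5:00pm at or after Rhythm Block ends 3:20pm → clear.
Woodwind Take: starts 5:10pm at or after Rhythm Block ends 3:20pm → clear.
Rhythm Block overlaps Strings Warm-up, Chamber Tracking, Sectional Soundcheck.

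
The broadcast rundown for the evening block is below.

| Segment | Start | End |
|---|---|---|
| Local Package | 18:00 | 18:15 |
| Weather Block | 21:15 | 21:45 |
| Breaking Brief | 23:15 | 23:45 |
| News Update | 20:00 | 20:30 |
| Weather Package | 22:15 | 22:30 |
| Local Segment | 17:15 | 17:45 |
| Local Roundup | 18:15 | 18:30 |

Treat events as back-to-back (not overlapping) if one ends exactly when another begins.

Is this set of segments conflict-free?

Yes

Sorted by start: Local Segment, Local Package, Local Roundup, News Update, Weather Block, Weather Package, Breaking Brief.
Local Package starts after Local Segment ends, so nothing later overlaps Local Segment either.
Local Roundup starts exactly when Local Package ends (back-to-back, no overlap), so nothing later overlaps Local Package either.
News Update starts after Local Roundup ends, so nothing later overlaps Local Roundup either.
Weather Block starts after News Update ends, so nothing later overlaps News Update either.
Weather Package starts after Weather Block ends, so nothing later overlaps Weather Block either.
Breaking Brief starts after Weather Package ends.
Every pair is clear; the schedule has no overlaps.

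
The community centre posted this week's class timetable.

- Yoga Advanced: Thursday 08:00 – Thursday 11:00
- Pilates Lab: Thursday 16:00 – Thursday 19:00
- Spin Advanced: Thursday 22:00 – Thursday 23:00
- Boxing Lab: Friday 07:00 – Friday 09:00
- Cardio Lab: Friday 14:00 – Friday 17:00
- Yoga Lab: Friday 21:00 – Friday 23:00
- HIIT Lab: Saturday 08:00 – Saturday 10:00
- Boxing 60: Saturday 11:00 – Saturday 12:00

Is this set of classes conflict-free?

Sorted by start: Yoga Advanced, Pilates Lab, Spin Advanced, Boxing Lab, Cardio Lab, Yoga Lab, HIIT Lab, Boxing 60.
Pilates Lab starts after Yoga Advanced ends — done with Yoga Advanced.
Spin Advanced starts after Pilates Lab ends — done with Pilates Lab.
Boxing Lab starts after Spin Advanced ends — done with Spin Advanced.
Cardio Lab starts after Boxing Lab ends — done with Boxing Lab.
Yoga Lab starts after Cardio Lab ends — done with Cardio Lab.
HIIT Lab starts after Yoga Lab ends — done with Yoga Lab.
Boxing 60 starts after HIIT Lab ends.
Every pair is clear; the schedule has no overlaps.

Yes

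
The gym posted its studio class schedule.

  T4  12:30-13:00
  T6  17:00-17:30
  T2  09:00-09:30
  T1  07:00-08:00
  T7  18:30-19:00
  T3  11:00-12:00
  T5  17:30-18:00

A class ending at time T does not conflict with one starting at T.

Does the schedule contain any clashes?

No

Sorted by start: T1, T2, T3, T4, T6, T5, T7.
T2 starts after T1 ends, so T1 has no further overlaps.
T3 starts after T2 ends, so T2 has no further overlaps.
T4 starts after T3 ends, so T3 has no further overlaps.
T6 starts after T4 ends, so T4 has no further overlaps.
T5 starts exactly when T6 ends (back-to-back, no overlap), so T6 has no further overlaps.
T7 starts after T5 ends.
Every pair is clear; the schedule has no overlaps.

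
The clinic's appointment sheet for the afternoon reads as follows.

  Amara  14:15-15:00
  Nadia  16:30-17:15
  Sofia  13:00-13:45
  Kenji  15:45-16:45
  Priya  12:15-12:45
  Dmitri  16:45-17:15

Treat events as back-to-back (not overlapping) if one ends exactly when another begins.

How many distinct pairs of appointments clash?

Two intervals overlap when each starts before the other ends.
Sorted by start: Priya, Sofia, Amara, Kenji, Nadia, Dmitri.
Sofia starts after Priya ends — done with Priya.
Amara starts after Sofia ends — done with Sofia.
Kenji starts after Amara ends — done with Amara.
Nadia starts before Kenji ends → Kenji and Nadia overlap.
Dmitri starts exactly when Kenji ends (back-to-back, no overlap).
Dmitri starts before Nadia ends → Nadia and Dmitri overlap.
Overlapping pairs: Dmitri & Nadia, Kenji & Nadia — 2 in total.

2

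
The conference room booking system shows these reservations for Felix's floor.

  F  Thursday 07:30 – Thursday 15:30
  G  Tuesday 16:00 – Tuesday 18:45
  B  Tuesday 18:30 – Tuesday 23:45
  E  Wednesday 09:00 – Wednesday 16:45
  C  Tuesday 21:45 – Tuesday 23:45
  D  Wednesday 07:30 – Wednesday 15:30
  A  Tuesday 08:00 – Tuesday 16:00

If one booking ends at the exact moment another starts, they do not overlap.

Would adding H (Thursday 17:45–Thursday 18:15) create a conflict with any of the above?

A: ends Tuesday 16:00 at or before H starts Thursday 17:45 → clear.
G: ends Tuesday 18:45 at or before H starts Thursday 17:45 → clear.
B: ends Tuesday 23:45 at or before H starts Thursday 17:45 → clear.
C: ends Tuesday 23:45 at or before H starts Thursday 17:45 → clear.
D: ends Wednesday 15:30 at or before H starts Thursday 17:45 → clear.
E: ends Wednesday 16:45 at or before H starts Thursday 17:45 → clear.
F: ends Thursday 15:30 at or before H starts Thursday 17:45 → clear.

No — it doesn't clash with anything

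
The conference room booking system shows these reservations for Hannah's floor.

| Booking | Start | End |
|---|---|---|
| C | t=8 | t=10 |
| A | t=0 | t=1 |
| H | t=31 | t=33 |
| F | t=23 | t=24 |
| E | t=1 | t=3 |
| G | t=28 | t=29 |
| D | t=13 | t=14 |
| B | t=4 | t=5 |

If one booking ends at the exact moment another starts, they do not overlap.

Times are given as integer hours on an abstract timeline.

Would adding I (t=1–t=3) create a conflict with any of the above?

Yes — it overlaps E

A: ends t=1 at or before I starts t=1 → clear.
E: starts t=1 before I ends t=3, and ends t=3 after I starts t=1 → overlap.
B: starts t=4 at or after I ends t=3 → clear.
C: starts t=8 at or after I ends t=3 → clear.
D: starts t=13 at or after I ends t=3 → clear.
F: starts t=23 at or after I ends t=3 → clear.
G: starts t=28 at or after I ends t=3 → clear.
H: starts t=31 at or after I ends t=3 → clear.
I overlaps E.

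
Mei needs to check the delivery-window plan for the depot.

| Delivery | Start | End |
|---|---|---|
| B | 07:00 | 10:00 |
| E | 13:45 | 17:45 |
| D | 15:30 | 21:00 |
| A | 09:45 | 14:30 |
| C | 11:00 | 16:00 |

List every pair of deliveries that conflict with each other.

A & B, A & C, A & E, C & D, C & E, D & E

Sorted by start: B, A, C, E, D.
A starts before B ends → B and A overlap.
C starts after B ends; B is clear from here.
C starts before A ends → A and C overlap.
E starts before A ends → A and E overlap.
D starts after A ends.
E starts before C ends → C and E overlap.
D starts before C ends → C and D overlap.
D starts before E ends → E and D overlap.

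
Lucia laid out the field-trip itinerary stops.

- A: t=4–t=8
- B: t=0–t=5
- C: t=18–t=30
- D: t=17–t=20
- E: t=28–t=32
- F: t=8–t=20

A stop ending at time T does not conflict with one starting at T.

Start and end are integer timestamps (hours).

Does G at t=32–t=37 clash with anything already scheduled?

No — it doesn't clash with anything

B: ends t=5 at or before G starts t=32 → clear.
A: ends t=8 at or before G starts t=32 → clear.
F: ends t=20 at or before G starts t=32 → clear.
D: ends t=20 at or before G starts t=32 → clear.
C: ends t=30 at or before G starts t=32 → clear.
E: ends t=32 at or before G starts t=32 → clear.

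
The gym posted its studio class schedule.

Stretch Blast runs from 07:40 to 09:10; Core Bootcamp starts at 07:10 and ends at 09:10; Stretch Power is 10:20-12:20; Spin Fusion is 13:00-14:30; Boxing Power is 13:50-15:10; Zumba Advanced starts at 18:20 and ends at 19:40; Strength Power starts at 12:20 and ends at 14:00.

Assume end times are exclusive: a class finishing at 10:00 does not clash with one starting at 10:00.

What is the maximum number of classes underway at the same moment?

Sweep the timeline, counting +1 at each start and −1 at each end (ends before starts at a tie):
07:10 start Core Bootcamp → 1
07:40 start Stretch Blast → 2
09:10 end Core Bootcamp → 1
09:10 end Stretch Blast → 0
10:20 start Stretch Power → 1
12:20 end Stretch Power → 0
12:20 start Strength Power → 1
13:00 start Spin Fusion → 2
13:50 start Boxing Power → 3
14:00 end Strength Power → 2
14:30 end Spin Fusion → 1
15:10 end Boxing Power → 0
18:20 start Zumba Advanced → 1
19:40 end Zumba Advanced → 0
Peak is 3, at 13:50 (Boxing Power, Spin Fusion, Strength Power).

3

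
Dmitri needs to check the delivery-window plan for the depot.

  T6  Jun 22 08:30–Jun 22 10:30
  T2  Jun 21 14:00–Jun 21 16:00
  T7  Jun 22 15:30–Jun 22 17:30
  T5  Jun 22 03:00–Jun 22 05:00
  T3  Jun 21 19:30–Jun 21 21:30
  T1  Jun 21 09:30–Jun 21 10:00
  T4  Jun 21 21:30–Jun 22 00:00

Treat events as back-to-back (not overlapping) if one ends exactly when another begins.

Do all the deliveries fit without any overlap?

Sorted by start: T1, T2, T3, T4, T5, T6, T7.
T2 starts after T1 ends; T1 is clear from here.
T3 starts after T2 ends; T2 is clear from here.
T4 starts exactly when T3 ends (back-to-back, no overlap); T3 is clear from here.
T5 starts after T4 ends; T4 is clear from here.
T6 starts after T5 ends; T5 is clear from here.
T7 starts after T6 ends.
Every pair is clear; the schedule has no overlaps.

Yes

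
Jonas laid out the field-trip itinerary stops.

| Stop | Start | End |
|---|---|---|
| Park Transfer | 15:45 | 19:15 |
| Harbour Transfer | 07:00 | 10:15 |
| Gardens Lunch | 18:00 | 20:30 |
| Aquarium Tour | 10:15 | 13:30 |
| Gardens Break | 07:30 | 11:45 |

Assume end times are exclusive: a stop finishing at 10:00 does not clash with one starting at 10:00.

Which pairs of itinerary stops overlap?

Aquarium Tour & Gardens Break, Gardens Break & Harbour Transfer, Gardens Lunch & Park Transfer

Sorted by start: Harbour Transfer, Gardens Break, Aquarium Tour, Park Transfer, Gardens Lunch.
Gardens Break starts before Harbour Transfer ends → Harbour Transfer and Gardens Break overlap.
Aquarium Tour starts exactly when Harbour Transfer ends (back-to-back, no overlap), so nothing later overlaps Harbour Transfer either.
Aquarium Tour starts before Gardens Break ends → Gardens Break and Aquarium Tour overlap.
Park Transfer starts after Gardens Break ends, so nothing later overlaps Gardens Break either.
Park Transfer starts after Aquarium Tour ends, so nothing later overlaps Aquarium Tour either.
Gardens Lunch starts before Park Transfer ends → Park Transfer and Gardens Lunch overlap.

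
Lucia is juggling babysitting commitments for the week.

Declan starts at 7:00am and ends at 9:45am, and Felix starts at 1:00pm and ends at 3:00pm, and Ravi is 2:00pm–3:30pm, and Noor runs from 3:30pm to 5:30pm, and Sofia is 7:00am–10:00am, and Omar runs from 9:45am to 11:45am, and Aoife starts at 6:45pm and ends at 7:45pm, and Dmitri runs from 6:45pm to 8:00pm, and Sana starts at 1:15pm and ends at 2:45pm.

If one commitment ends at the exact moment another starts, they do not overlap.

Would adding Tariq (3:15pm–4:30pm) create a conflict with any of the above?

Yes — it overlaps Noor, Ravi

Sofia: ends 10:00am at or before Tariq starts 3:15pm → clear.
Declan: ends 9:45am at or before Tariq starts 3:15pm → clear.
Omar: ends 11:45am at or before Tariq starts 3:15pm → clear.
Felix: ends 3:00pm at or before Tariq starts 3:15pm → clear.
Sana: ends 2:45pm at or before Tariq starts 3:15pm → clear.
Ravi: starts 2:00pm before Tariq ends 4:30pm, and ends 3:30pm after Tariq starts 3:15pm → overlap.
Noor: starts 3:30pm before Tariq ends 4:30pm, and ends 5:30pm after Tariq starts 3:15pm → overlap.
Aoife: starts 6:45pm at or after Tariq ends 4:30pm → clear.
Dmitri: starts 6:45pm at or after Tariq ends 4:30pm → clear.
Tariq overlaps Ravi, Noor.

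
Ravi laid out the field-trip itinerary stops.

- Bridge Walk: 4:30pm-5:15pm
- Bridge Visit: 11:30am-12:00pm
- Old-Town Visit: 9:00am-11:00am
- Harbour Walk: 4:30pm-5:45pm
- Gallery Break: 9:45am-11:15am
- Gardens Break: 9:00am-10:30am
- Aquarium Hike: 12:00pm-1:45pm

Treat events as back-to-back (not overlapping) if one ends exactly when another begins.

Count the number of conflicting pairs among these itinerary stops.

4

Two intervals overlap when each starts before the other ends.
Sorted by start: Gardens Break, Old-Town Visit, Gallery Break, Bridge Visit, Aquarium Hike, Bridge Walk, Harbour Walk.
Old-Town Visit starts before Gardens Break ends → Gardens Break and Old-Town Visit overlap.
Gallery Break starts before Gardens Break ends → Gardens Break and Gallery Break overlap.
Bridge Visit starts after Gardens Break ends, so Gardens Break has no further overlaps.
Gallery Break starts before Old-Town Visit ends → Old-Town Visit and Gallery Break overlap.
Bridge Visit starts after Old-Town Visit ends, so Old-Town Visit has no further overlaps.
Bridge Visit starts after Gallery Break ends, so Gallery Break has no further overlaps.
Aquarium Hike starts exactly when Bridge Visit ends (back-to-back, no overlap), so Bridge Visit has no further overlaps.
Bridge Walk starts after Aquarium Hike ends, so Aquarium Hike has no further overlaps.
Harbour Walk starts before Bridge Walk ends → Bridge Walk and Harbour Walk overlap.
Overlapping pairs: Bridge Walk & Harbour Walk, Gallery Break & Gardens Break, Gallery Break & Old-Town Visit, Gardens Break & Old-Town Visit — 4 in total.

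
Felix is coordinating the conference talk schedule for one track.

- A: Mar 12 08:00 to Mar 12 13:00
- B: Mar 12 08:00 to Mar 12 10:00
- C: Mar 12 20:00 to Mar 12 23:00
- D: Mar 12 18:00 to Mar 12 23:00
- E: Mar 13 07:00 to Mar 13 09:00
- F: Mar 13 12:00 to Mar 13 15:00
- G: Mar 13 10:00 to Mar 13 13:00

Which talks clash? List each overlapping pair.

A & B, C & D, F & G

Sorted by start: A, B, D, C, E, G, F.
B starts before A ends → A and B overlap.
D starts after A ends — done with A.
D starts after B ends — done with B.
C starts before D ends → D and C overlap.
E starts after D ends — done with D.
E starts after C ends — done with C.
G starts after E ends — done with E.
F starts before G ends → G and F overlap.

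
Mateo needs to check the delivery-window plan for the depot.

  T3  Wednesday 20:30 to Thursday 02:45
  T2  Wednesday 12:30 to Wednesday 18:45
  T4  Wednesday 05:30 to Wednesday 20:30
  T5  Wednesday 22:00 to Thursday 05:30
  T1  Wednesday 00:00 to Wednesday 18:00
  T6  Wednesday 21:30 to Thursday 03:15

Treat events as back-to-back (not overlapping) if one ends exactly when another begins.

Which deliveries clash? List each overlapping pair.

Sorted by start: T1, T4, T2, T3, T6, T5.
T4 starts before T1 ends → T1 and T4 overlap.
T2 starts before T1 ends → T1 and T2 overlap.
T3 starts after T1 ends — done with T1.
T2 starts before T4 ends → T4 and T2 overlap.
T3 starts exactly when T4 ends (back-to-back, no overlap) — done with T4.
T3 starts after T2 ends — done with T2.
T6 starts before T3 ends → T3 and T6 overlap.
T5 starts before T3 ends → T3 and T5 overlap.
T5 starts before T6 ends → T6 and T5 overlap.

T1 & T2, T1 & T4, T2 & T4, T3 & T5, T3 & T6, T5 & T6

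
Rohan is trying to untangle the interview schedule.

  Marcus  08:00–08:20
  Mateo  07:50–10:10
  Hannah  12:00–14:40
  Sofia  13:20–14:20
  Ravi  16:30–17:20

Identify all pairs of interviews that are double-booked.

Check each pair: they overlap iff neither finishes before the other starts.
Sorted by start: Mateo, Marcus, Hannah, Sofia, Ravi.
Marcus starts before Mateo ends → Mateo and Marcus overlap.
Hannah starts after Mateo ends, so Mateo has no further overlaps.
Hannah starts after Marcus ends, so Marcus has no further overlaps.
Sofia starts before Hannah ends → Hannah and Sofia overlap.
Ravi starts after Hannah ends.
Ravi starts after Sofia ends.

Hannah & Sofia, Marcus & Mateo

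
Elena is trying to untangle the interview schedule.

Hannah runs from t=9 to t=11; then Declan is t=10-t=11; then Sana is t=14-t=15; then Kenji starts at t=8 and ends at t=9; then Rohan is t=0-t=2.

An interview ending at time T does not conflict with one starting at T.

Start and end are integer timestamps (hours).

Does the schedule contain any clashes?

Sorted by start: Rohan, Kenji, Hannah, Declan, Sana.
Kenji starts after Rohan ends; Rohan is clear from here.
Hannah starts exactly when Kenji ends (back-to-back, no overlap); Kenji is clear from here.
Declan starts before Hannah ends → Hannah and Declan overlap.
That's a conflict, so the schedule is not conflict-free.

Yes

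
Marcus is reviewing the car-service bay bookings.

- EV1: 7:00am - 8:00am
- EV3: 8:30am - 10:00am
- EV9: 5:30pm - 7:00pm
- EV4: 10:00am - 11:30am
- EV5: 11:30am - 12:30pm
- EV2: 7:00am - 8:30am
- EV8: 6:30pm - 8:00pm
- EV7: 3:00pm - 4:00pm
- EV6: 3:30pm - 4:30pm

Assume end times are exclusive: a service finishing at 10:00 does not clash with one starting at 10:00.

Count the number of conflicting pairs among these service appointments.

Sorted by start: EV1, EV2, EV3, EV4, EV5, EV7, EV6, EV9, EV8.
EV2 starts before EV1 ends → EV1 and EV2 overlap.
EV3 starts after EV1 ends, so nothing later overlaps EV1 either.
EV3 starts exactly when EV2 ends (back-to-back, no overlap), so nothing later overlaps EV2 either.
EV4 starts exactly when EV3 ends (back-to-back, no overlap), so nothing later overlaps EV3 either.
EV5 starts exactly when EV4 ends (back-to-back, no overlap), so nothing later overlaps EV4 either.
EV7 starts after EV5 ends, so nothing later overlaps EV5 either.
EV6 starts before EV7 ends → EV7 and EV6 overlap.
EV9 starts after EV7 ends, so nothing later overlaps EV7 either.
EV9 starts after EV6 ends, so nothing later overlaps EV6 either.
EV8 starts before EV9 ends → EV9 and EV8 overlap.
Overlapping pairs: EV1 & EV2, EV6 & EV7, EV8 & EV9 — 3 in total.

3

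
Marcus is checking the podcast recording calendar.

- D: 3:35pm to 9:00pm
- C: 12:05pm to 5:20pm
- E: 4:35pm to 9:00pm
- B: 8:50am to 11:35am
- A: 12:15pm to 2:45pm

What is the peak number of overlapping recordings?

Sweep the timeline, counting +1 at each start and −1 at each end (ends before starts at a tie):
8:50am start B → 1
11:35am end B → 0
12:05pm start C → 1
12:15pm start A → 2
2:45pm end A → 1
3:35pm start D → 2
4:35pm start E → 3
5:20pm end C → 2
9:00pm end D → 1
9:00pm end E → 0
Peak is 3, at 4:35pm (C, D, E).

3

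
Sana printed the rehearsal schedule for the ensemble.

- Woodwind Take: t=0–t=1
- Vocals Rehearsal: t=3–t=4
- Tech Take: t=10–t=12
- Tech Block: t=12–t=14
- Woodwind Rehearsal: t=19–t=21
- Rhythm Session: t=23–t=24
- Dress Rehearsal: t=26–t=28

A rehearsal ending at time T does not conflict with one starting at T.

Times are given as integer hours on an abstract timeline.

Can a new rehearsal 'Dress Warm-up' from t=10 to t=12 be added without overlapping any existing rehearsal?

Woodwind Take: ends t=1 at or before Dress Warm-up starts t=10 → clear.
Vocals Rehearsal: ends t=4 at or before Dress Warm-up starts t=10 → clear.
Tech Take: starts t=10 before Dress Warm-up ends t=12, and ends t=12 after Dress Warm-up starts t=10 → overlap.
Tech Block: starts t=12 at or after Dress Warm-up ends t=12 → clear.
Woodwind Rehearsal: starts t=19 at or after Dress Warm-up ends t=12 → clear.
Rhythm Session: starts t=23 at or after Dress Warm-up ends t=12 → clear.
Dress Rehearsal: starts t=26 at or after Dress Warm-up ends t=12 → clear.
Dress Warm-up overlaps Tech Take.

No — it overlaps Tech Take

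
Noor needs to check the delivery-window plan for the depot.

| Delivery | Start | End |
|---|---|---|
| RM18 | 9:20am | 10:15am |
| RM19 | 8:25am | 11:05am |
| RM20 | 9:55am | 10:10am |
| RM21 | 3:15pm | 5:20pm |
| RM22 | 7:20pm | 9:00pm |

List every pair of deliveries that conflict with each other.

Sorted by start: RM19, RM18, RM20, RM21, RM22.
RM18 starts before RM19 ends → RM19 and RM18 overlap.
RM20 starts before RM19 ends → RM19 and RM20 overlap.
RM21 starts after RM19 ends, so nothing later overlaps RM19 either.
RM20 starts before RM18 ends → RM18 and RM20 overlap.
RM21 starts after RM18 ends, so nothing later overlaps RM18 either.
RM21 starts after RM20 ends, so nothing later overlaps RM20 either.
RM22 starts after RM21 ends.

RM18 & RM19, RM18 & RM20, RM19 & RM20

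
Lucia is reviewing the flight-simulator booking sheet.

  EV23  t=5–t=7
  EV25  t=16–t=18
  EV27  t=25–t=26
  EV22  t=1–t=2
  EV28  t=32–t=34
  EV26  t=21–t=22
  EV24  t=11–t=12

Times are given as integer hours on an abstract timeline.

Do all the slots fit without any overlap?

Sorted by start: EV22, EV23, EV24, EV25, EV26, EV27, EV28.
EV23 starts after EV22 ends; EV22 is clear from here.
EV24 starts after EV23 ends; EV23 is clear from here.
EV25 starts after EV24 ends; EV24 is clear from here.
EV26 starts after EV25 ends; EV25 is clear from here.
EV27 starts after EV26 ends; EV26 is clear from here.
EV28 starts after EV27 ends.
Every pair is clear; the schedule has no overlaps.

Yes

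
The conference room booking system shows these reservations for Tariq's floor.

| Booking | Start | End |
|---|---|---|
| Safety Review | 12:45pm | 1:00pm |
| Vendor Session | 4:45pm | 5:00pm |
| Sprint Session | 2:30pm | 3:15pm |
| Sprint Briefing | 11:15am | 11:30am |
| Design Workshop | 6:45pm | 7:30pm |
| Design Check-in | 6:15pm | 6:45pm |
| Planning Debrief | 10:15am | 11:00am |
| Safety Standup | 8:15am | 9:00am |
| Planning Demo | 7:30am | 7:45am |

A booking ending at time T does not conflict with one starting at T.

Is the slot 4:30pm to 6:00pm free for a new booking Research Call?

Planning Demo: ends 7:45am at or before Research Call starts 4:30pm → clear.
Safety Standup: ends 9:00am at or before Research Call starts 4:30pm → clear.
Planning Debrief: ends 11:00am at or before Research Call starts 4:30pm → clear.
Sprint Briefing: ends 11:30am at or before Research Call starts 4:30pm → clear.
Safety Review: ends 1:00pm at or before Research Call starts 4:30pm → clear.
Sprint Session: ends 3:15pm at or before Research Call starts 4:30pm → clear.
Vendor Session: starts 4:45pm before Research Call ends 6:00pm, and ends 5:00pm after Research Call starts 4:30pm → overlap.
Design Check-in: starts 6:15pm at or after Research Call ends 6:00pm → clear.
Design Workshop: starts 6:45pm at or after Research Call ends 6:00pm → clear.
Research Call overlaps Vendor Session.

No — it overlaps Vendor Session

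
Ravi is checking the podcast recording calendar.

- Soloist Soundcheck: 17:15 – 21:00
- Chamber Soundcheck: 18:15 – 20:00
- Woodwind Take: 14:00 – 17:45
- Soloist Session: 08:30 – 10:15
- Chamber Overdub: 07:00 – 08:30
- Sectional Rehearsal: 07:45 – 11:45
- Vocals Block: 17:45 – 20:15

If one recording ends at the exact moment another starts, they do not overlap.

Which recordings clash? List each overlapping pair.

Check each pair: they overlap iff neither finishes before the other starts.
Sorted by start: Chamber Overdub, Sectional Rehearsal, Soloist Session, Woodwind Take, Soloist Soundcheck, Vocals Block, Chamber Soundcheck.
Sectional Rehearsal starts before Chamber Overdub ends → Chamber Overdub and Sectional Rehearsal overlap.
Soloist Session starts exactly when Chamber Overdub ends (back-to-back, no overlap) — done with Chamber Overdub.
Soloist Session starts before Sectional Rehearsal ends → Sectional Rehearsal and Soloist Session overlap.
Woodwind Take starts after Sectional Rehearsal ends — done with Sectional Rehearsal.
Woodwind Take starts after Soloist Session ends — done with Soloist Session.
Soloist Soundcheck starts before Woodwind Take ends → Woodwind Take and Soloist Soundcheck overlap.
Vocals Block starts exactly when Woodwind Take ends (back-to-back, no overlap) — done with Woodwind Take.
Vocals Block starts before Soloist Soundcheck ends → Soloist Soundcheck and Vocals Block overlap.
Chamber Soundcheck starts before Soloist Soundcheck ends → Soloist Soundcheck and Chamber Soundcheck overlap.
Chamber Soundcheck starts before Vocals Block ends → Vocals Block and Chamber Soundcheck overlap.

Chamber Overdub & Sectional Rehearsal, Chamber Soundcheck & Soloist Soundcheck, Chamber Soundcheck & Vocals Block, Sectional Rehearsal & Soloist Session, Soloist Soundcheck & Vocals Block, Soloist Soundcheck & Woodwind Take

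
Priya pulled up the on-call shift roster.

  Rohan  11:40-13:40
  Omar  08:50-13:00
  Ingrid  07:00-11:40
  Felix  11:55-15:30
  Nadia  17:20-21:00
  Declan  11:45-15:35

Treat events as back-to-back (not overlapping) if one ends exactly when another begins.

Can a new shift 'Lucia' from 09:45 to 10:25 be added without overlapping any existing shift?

No — it overlaps Ingrid, Omar

Ingrid: starts 07:00 before Lucia ends 10:25, and ends 11:40 after Lucia starts 09:45 → overlap.
Omar: starts 08:50 before Lucia ends 10:25, and ends 13:00 after Lucia starts 09:45 → overlap.
Rohan: starts 11:40 at or after Lucia ends 10:25 → clear.
Declan: starts 11:45 at or after Lucia ends 10:25 → clear.
Felix: starts 11:55 at or after Lucia ends 10:25 → clear.
Nadia: starts 17:20 at or after Lucia ends 10:25 → clear.
Lucia overlaps Ingrid, Omar.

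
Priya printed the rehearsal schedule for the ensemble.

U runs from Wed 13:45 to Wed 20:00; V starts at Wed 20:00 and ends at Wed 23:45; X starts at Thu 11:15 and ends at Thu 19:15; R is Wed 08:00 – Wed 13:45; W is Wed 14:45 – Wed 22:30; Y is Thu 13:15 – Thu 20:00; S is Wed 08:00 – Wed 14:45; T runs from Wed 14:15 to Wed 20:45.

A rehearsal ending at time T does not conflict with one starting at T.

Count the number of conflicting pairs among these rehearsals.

9

Check each pair: they overlap iff neither finishes before the other starts.
Sorted by start: R, S, U, T, W, V, X, Y.
S starts before R ends → R and S overlap.
U starts exactly when R ends (back-to-back, no overlap), so nothing later overlaps R either.
U starts before S ends → S and U overlap.
T starts before S ends → S and T overlap.
W starts exactly when S ends (back-to-back, no overlap), so nothing later overlaps S either.
T starts before U ends → U and T overlap.
W starts before U ends → U and W overlap.
V starts exactly when U ends (back-to-back, no overlap), so nothing later overlaps U either.
W starts before T ends → T and W overlap.
V starts before T ends → T and V overlap.
X starts after T ends, so nothing later overlaps T either.
V starts before W ends → W and V overlap.
X starts after W ends, so nothing later overlaps W either.
X starts after V ends, so nothing later overlaps V either.
Y starts before X ends → X and Y overlap.
Overlapping pairs: R & S, S & T, S & U, T & U, T & V, T & W, U & W, V & W, X & Y — 9 in total.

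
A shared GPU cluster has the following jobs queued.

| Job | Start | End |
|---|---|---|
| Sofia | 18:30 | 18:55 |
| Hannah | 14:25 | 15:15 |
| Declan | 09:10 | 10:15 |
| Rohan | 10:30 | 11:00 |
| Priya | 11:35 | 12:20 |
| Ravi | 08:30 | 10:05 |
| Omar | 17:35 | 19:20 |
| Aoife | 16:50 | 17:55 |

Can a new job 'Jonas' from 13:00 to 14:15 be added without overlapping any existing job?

Ravi: ends 10:05 at or before Jonas starts 13:00 → clear.
Declan: ends 10:15 at or before Jonas starts 13:00 → clear.
Rohan: ends 11:00 at or before Jonas starts 13:00 → clear.
Priya: ends 12:20 at or before Jonas starts 13:00 → clear.
Hannah: starts 14:25 at or after Jonas ends 14:15 → clear.
Aoife: starts 16:50 at or after Jonas ends 14:15 → clear.
Omar: starts 17:35 at or after Jonas ends 14:15 → clear.
Sofia: starts 18:30 at or after Jonas ends 14:15 → clear.

Yes — the slot is free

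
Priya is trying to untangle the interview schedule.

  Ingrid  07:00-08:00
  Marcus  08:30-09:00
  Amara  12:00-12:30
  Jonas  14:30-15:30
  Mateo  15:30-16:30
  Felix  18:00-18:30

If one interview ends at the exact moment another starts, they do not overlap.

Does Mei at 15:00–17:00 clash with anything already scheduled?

Yes — it overlaps Jonas, Mateo

Ingrid: ends 08:00 at or before Mei starts 15:00 → clear.
Marcus: ends 09:00 at or before Mei starts 15:00 → clear.
Amara: ends 12:30 at or before Mei starts 15:00 → clear.
Jonas: starts 14:30 before Mei ends 17:00, and ends 15:30 after Mei starts 15:00 → overlap.
Mateo: starts 15:30 before Mei ends 17:00, and ends 16:30 after Mei starts 15:00 → overlap.
Felix: starts 18:00 at or after Mei ends 17:00 → clear.
Mei overlaps Jonas, Mateo.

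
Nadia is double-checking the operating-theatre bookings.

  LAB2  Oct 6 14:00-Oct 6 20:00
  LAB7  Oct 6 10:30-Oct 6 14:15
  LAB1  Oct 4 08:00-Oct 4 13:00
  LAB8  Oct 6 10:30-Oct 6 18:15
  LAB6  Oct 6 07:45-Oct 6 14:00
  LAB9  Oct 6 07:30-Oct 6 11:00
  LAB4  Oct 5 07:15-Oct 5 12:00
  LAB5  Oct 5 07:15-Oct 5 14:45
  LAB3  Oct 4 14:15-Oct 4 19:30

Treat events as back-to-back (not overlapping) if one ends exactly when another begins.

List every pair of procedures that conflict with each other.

Sorted by start: LAB1, LAB3, LAB4, LAB5, LAB9, LAB6, LAB7, LAB8, LAB2.
LAB3 starts after LAB1 ends; LAB1 is clear from here.
LAB4 starts after LAB3 ends; LAB3 is clear from here.
LAB5 starts before LAB4 ends → LAB4 and LAB5 overlap.
LAB9 starts after LAB4 ends; LAB4 is clear from here.
LAB9 starts after LAB5 ends; LAB5 is clear from here.
LAB6 starts before LAB9 ends → LAB9 and LAB6 overlap.
LAB7 starts before LAB9 ends → LAB9 and LAB7 overlap.
LAB8 starts before LAB9 ends → LAB9 and LAB8 overlap.
LAB2 starts after LAB9 ends.
LAB7 starts before LAB6 ends → LAB6 and LAB7 overlap.
LAB8 starts before LAB6 ends → LAB6 and LAB8 overlap.
LAB2 starts exactly when LAB6 ends (back-to-back, no overlap).
LAB8 starts before LAB7 ends → LAB7 and LAB8 overlap.
LAB2 starts before LAB7 ends → LAB7 and LAB2 overlap.
LAB2 starts before LAB8 ends → LAB8 and LAB2 overlap.

LAB2 & LAB7, LAB2 & LAB8, LAB4 & LAB5, LAB6 & LAB7, LAB6 & LAB8, LAB6 & LAB9, LAB7 & LAB8, LAB7 & LAB9, LAB8 & LAB9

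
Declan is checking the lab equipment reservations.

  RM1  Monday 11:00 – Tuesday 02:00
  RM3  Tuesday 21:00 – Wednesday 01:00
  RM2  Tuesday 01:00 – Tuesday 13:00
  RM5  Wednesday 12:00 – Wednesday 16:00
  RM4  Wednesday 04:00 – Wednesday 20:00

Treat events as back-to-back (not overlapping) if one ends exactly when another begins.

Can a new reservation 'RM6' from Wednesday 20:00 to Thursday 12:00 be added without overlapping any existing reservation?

Yes — the slot is free

RM1: ends Tuesday 02:00 at or before RM6 starts Wednesday 20:00 → clear.
RM2: ends Tuesday 13:00 at or before RM6 starts Wednesday 20:00 → clear.
RM3: ends Wednesday 01:00 at or before RM6 starts Wednesday 20:00 → clear.
RM4: ends Wednesday 20:00 at or before RM6 starts Wednesday 20:00 → clear.
RM5: ends Wednesday 16:00 at or before RM6 starts Wednesday 20:00 → clear.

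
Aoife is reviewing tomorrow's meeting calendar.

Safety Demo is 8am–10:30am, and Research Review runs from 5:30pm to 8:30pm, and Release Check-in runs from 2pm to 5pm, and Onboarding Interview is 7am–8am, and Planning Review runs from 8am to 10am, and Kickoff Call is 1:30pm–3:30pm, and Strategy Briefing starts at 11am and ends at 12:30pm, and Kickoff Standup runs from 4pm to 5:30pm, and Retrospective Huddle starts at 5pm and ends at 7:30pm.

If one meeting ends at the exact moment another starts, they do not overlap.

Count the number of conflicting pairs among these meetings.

Sorted by start: Onboarding Interview, Planning Review, Safety Demo, Strategy Briefing, Kickoff Call, Release Check-in, Kickoff Standup, Retrospective Huddle, Research Review.
Planning Review starts exactly when Onboarding Interview ends (back-to-back, no overlap), so Onboarding Interview has no further overlaps.
Safety Demo starts before Planning Review ends → Planning Review and Safety Demo overlap.
Strategy Briefing starts after Planning Review ends, so Planning Review has no further overlaps.
Strategy Briefing starts after Safety Demo ends, so Safety Demo has no further overlaps.
Kickoff Call starts after Strategy Briefing ends, so Strategy Briefing has no further overlaps.
Release Check-in starts before Kickoff Call ends → Kickoff Call and Release Check-in overlap.
Kickoff Standup starts after Kickoff Call ends, so Kickoff Call has no further overlaps.
Kickoff Standup starts before Release Check-in ends → Release Check-in and Kickoff Standup overlap.
Retrospective Huddle starts exactly when Release Check-in ends (back-to-back, no overlap), so Release Check-in has no further overlaps.
Retrospective Huddle starts before Kickoff Standup ends → Kickoff Standup and Retrospective Huddle overlap.
Research Review starts exactly when Kickoff Standup ends (back-to-back, no overlap).
Research Review starts before Retrospective Huddle ends → Retrospective Huddle and Research Review overlap.
Overlapping pairs: Kickoff Call & Release Check-in, Kickoff Standup & Release Check-in, Kickoff Standup & Retrospective Huddle, Planning Review & Safety Demo, Research Review & Retrospective Huddle — 5 in total.

5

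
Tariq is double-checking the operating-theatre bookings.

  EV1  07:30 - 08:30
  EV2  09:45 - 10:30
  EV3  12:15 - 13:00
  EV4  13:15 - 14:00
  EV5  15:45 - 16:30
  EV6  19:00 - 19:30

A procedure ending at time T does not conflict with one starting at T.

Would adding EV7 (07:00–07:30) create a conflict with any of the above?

EV1: starts 07:30 at or after EV7 ends 07:30 → clear.
EV2: starts 09:45 at or after EV7 ends 07:30 → clear.
EV3: starts 12:15 at or after EV7 ends 07:30 → clear.
EV4: starts 13:15 at or after EV7 ends 07:30 → clear.
EV5: starts 15:45 at or after EV7 ends 07:30 → clear.
EV6: starts 19:00 at or after EV7 ends 07:30 → clear.

No — it doesn't clash with anything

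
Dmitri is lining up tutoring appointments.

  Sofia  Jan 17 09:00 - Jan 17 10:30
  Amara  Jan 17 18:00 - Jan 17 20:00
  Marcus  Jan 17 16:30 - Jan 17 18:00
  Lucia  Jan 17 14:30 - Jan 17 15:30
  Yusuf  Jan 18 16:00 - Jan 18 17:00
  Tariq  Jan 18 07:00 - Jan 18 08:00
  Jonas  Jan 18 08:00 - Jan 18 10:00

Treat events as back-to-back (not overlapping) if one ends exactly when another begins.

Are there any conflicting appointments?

Sorted by start: Sofia, Lucia, Marcus, Amara, Tariq, Jonas, Yusuf.
Lucia starts after Sofia ends — done with Sofia.
Marcus starts after Lucia ends — done with Lucia.
Amara starts exactly when Marcus ends (back-to-back, no overlap) — done with Marcus.
Tariq starts after Amara ends — done with Amara.
Jonas starts exactly when Tariq ends (back-to-back, no overlap) — done with Tariq.
Yusuf starts after Jonas ends.
Every pair is clear; the schedule has no overlaps.

No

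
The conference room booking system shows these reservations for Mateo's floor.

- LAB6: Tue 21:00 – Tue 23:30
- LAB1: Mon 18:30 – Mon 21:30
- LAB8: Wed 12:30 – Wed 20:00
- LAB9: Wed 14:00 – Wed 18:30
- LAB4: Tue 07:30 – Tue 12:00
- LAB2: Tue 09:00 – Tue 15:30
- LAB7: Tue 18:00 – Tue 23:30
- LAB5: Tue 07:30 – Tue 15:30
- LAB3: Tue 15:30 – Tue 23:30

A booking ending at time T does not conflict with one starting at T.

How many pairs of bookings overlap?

7

Sorted by start: LAB1, LAB4, LAB5, LAB2, LAB3, LAB7, LAB6, LAB8, LAB9.
LAB4 starts after LAB1 ends, so nothing later overlaps LAB1 either.
LAB5 starts before LAB4 ends → LAB4 and LAB5 overlap.
LAB2 starts before LAB4 ends → LAB4 and LAB2 overlap.
LAB3 starts after LAB4 ends, so nothing later overlaps LAB4 either.
LAB2 starts before LAB5 ends → LAB5 and LAB2 overlap.
LAB3 starts exactly when LAB5 ends (back-to-back, no overlap), so nothing later overlaps LAB5 either.
LAB3 starts exactly when LAB2 ends (back-to-back, no overlap), so nothing later overlaps LAB2 either.
LAB7 starts before LAB3 ends → LAB3 and LAB7 overlap.
LAB6 starts before LAB3 ends → LAB3 and LAB6 overlap.
LAB8 starts after LAB3 ends, so nothing later overlaps LAB3 either.
LAB6 starts before LAB7 ends → LAB7 and LAB6 overlap.
LAB8 starts after LAB7 ends, so nothing later overlaps LAB7 either.
LAB8 starts after LAB6 ends, so nothing later overlaps LAB6 either.
LAB9 starts before LAB8 ends → LAB8 and LAB9 overlap.
Overlapping pairs: LAB2 & LAB4, LAB2 & LAB5, LAB3 & LAB6, LAB3 & LAB7, LAB4 & LAB5, LAB6 & LAB7, LAB8 & LAB9 — 7 in total.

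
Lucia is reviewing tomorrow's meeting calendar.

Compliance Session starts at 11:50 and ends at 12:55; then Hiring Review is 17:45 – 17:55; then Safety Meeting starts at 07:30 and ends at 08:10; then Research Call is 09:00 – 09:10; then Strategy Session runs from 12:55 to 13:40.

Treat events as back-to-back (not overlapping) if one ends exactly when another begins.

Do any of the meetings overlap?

Two intervals overlap when each starts before the other ends.
Sorted by start: Safety Meeting, Research Call, Compliance Session, Strategy Session, Hiring Review.
Research Call starts after Safety Meeting ends, so Safety Meeting has no further overlaps.
Compliance Session starts after Research Call ends, so Research Call has no further overlaps.
Strategy Session starts exactly when Compliance Session ends (back-to-back, no overlap), so Compliance Session has no further overlaps.
Hiring Review starts after Strategy Session ends.
Every pair is clear; the schedule has no overlaps.

No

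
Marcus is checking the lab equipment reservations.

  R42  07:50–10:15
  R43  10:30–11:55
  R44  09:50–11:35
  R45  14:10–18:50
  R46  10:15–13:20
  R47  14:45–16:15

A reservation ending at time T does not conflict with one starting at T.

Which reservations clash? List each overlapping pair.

R42 & R44, R43 & R44, R43 & R46, R44 & R46, R45 & R47

Sorted by start: R42, R44, R46, R43, R45, R47.
R44 starts before R42 ends → R42 and R44 overlap.
R46 starts exactly when R42 ends (back-to-back, no overlap); R42 is clear from here.
R46 starts before R44 ends → R44 and R46 overlap.
R43 starts before R44 ends → R44 and R43 overlap.
R45 starts after R44 ends; R44 is clear from here.
R43 starts before R46 ends → R46 and R43 overlap.
R45 starts after R46 ends; R46 is clear from here.
R45 starts after R43 ends; R43 is clear from here.
R47 starts before R45 ends → R45 and R47 overlap.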